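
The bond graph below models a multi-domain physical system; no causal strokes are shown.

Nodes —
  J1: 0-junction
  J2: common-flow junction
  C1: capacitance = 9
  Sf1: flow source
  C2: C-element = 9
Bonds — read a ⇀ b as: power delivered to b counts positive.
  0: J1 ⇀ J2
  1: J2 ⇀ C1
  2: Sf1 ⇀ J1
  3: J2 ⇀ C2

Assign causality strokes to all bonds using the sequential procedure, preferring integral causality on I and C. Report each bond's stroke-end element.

bond 0 |J1
bond 1 |J2
bond 2 |Sf1
bond 3 |J2

#2 |Sf1  (Sf1: flow source, stroke at near end)
#0 |J1  (J1: last free bond brings effort in)
#1 |J2  (J2: bond 0 brought flow, rest push out)
#3 |J2  (J2: bond 0 brought flow, rest push out)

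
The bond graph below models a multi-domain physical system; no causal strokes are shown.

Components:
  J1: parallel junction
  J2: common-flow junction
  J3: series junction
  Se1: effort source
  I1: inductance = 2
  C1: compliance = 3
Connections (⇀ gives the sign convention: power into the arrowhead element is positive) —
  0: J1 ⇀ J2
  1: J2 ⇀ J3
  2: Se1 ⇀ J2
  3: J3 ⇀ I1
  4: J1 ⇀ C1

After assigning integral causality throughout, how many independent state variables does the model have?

2  (C1, I1 all integral)

#2 stroke→J2  (source Se1 imposes e)
#3 stroke→I1  (I1: I, integral causality)
#1 stroke→J3  (J3 flow already set via bond 3)
#0 stroke→J2  (J2 flow already set via bond 1)
#4 stroke→J1  (J1 needs exactly one e-in)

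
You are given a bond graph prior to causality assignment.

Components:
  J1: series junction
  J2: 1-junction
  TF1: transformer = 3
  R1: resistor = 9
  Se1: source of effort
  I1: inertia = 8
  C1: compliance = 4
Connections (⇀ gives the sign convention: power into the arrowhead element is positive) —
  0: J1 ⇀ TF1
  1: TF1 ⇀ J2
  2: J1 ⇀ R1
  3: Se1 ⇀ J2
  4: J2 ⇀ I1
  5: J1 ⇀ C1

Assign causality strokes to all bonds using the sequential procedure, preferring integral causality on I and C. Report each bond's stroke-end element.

#3 →J2  (Se1 (Se) sets effort on bond)
#4 →I1  (I1 outputs flow p/I1)
#1 →J2  (J2 flow already set via bond 4)
#0 →TF1  (TF TF1: opposite of bond 1)
#2 →J1  (J1: bond 0 brought flow, rest push out)
#5 →J1  (common-f at J1 fixed by 0)

bond 0 stroke→TF1
bond 1 stroke→J2
bond 2 stroke→J1
bond 3 stroke→J2
bond 4 stroke→I1
bond 5 stroke→J1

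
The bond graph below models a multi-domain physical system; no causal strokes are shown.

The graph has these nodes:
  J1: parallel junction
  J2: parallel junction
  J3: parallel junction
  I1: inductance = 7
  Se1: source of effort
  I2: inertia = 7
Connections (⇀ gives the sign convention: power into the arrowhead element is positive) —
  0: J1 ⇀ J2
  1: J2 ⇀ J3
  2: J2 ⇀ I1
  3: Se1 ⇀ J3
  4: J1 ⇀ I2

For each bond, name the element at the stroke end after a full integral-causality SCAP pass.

b3 stroke→J3  (Se1 (Se) sets effort on bond)
b1 stroke→J2  (0-jn J3 has e-setter on 3)
b0 stroke→J1  (0-jn J2 has e-setter on 1)
b2 stroke→I1  (common-e at J2 fixed by 1)
b4 stroke→I2  (common-e at J1 fixed by 0)

b0 stroke at J1
b1 stroke at J2
b2 stroke at I1
b3 stroke at J3
b4 stroke at I2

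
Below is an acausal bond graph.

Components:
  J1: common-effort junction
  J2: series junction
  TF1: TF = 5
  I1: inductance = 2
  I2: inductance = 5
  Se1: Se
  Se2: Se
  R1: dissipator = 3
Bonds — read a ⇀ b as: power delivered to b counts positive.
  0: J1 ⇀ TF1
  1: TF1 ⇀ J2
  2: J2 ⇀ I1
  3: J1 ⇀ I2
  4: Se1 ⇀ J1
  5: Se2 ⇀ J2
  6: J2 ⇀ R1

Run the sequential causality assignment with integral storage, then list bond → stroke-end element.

#4 →J1  (Se1 (Se) sets effort on bond)
#5 →J2  (source Se2 imposes e)
#0 →TF1  (0-jn J1 has e-setter on 4)
#3 →I2  (J1: bond 4 brought effort, rest push out)
#1 →J2  (TF TF1: opposite of bond 0)
#2 →I1  (prefer integral on I1)
#6 →J2  (common-f at J2 fixed by 2)

bond 0 |TF1
bond 1 |J2
bond 2 |I1
bond 3 |I2
bond 4 |J1
bond 5 |J2
bond 6 |J2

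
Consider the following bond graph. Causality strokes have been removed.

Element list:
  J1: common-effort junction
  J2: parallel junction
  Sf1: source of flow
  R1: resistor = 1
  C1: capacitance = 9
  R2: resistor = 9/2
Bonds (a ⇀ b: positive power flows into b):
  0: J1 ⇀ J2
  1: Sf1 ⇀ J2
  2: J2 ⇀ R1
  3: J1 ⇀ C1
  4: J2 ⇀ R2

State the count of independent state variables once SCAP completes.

1  (C1 all integral)

β1 |Sf1  (source Sf1 imposes f)
β3 |J1  (C1: C, integral causality)
β0 |J2  (J1 effort already set via bond 3)
β2 |R1  (common-e at J2 fixed by 0)
β4 |R2  (J2 effort already set via bond 0)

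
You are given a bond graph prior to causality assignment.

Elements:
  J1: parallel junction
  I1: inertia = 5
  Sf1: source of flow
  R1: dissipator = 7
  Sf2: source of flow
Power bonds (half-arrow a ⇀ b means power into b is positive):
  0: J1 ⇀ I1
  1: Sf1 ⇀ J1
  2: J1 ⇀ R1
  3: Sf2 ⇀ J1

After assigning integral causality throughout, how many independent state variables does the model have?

1  (I1 all integral)

β1 →Sf1  (Sf1 fixes flow; stroke at Sf1)
β3 →Sf2  (Sf2 (Sf) sets flow on bond)
β0 →I1  (I1 integral (f out))
β2 →J1  (only one effort-in slot at J1)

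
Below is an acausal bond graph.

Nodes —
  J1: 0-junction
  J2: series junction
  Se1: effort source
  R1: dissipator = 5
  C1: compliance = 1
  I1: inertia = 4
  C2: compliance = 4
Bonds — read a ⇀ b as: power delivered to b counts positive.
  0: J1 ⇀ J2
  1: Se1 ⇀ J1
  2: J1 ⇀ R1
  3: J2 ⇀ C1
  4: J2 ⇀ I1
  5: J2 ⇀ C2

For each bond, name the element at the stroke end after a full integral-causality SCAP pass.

b0 →J2
b1 →J1
b2 →R1
b3 →J2
b4 →I1
b5 →J2

#1 |J1  (Se1 (Se) sets effort on bond)
#0 |J2  (common-e at J1 fixed by 1)
#2 |R1  (common-e at J1 fixed by 1)
#3 |J2  (C1 outputs effort q/C1)
#4 |I1  (I1 integral (f out))
#5 |J2  (1-jn J2 has f-setter on 4)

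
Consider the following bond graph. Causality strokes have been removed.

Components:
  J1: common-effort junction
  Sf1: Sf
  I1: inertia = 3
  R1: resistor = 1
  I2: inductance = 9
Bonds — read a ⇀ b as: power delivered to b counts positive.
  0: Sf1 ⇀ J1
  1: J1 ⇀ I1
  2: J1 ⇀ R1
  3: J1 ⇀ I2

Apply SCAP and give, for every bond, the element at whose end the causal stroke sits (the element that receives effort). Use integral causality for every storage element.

#0 stroke at Sf1  (source Sf1 imposes f)
#1 stroke at I1  (I1: I, integral causality)
#3 stroke at I2  (I2: I, integral causality)
#2 stroke at J1  (J1 needs exactly one e-in)

bond 0 →Sf1
bond 1 →I1
bond 2 →J1
bond 3 →I2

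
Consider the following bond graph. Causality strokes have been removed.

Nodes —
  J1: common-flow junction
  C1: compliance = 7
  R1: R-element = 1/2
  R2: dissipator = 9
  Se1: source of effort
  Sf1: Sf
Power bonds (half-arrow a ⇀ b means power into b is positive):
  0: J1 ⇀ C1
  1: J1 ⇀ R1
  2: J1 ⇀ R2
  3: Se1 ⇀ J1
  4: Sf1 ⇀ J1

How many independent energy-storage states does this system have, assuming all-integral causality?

bond 3 →J1  (Se1 (Se) sets effort on bond)
bond 4 →Sf1  (Sf1: flow source, stroke at near end)
bond 0 →J1  (1-jn J1 has f-setter on 4)
bond 1 →J1  (J1 flow already set via bond 4)
bond 2 →J1  (common-f at J1 fixed by 4)

1  (C1 all integral)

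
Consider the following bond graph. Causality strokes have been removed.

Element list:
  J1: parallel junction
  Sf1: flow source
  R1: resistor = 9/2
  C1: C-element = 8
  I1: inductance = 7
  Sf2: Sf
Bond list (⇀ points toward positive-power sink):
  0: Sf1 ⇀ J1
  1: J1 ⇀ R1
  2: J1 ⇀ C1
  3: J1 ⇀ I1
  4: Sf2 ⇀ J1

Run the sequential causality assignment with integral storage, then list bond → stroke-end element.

#0 →Sf1
#1 →R1
#2 →J1
#3 →I1
#4 →Sf2

b0 stroke at Sf1  (source Sf1 imposes f)
b4 stroke at Sf2  (Sf2: flow source, stroke at near end)
b2 stroke at J1  (C1 integral (e out))
b1 stroke at R1  (J1: bond 2 brought effort, rest push out)
b3 stroke at I1  (common-e at J1 fixed by 2)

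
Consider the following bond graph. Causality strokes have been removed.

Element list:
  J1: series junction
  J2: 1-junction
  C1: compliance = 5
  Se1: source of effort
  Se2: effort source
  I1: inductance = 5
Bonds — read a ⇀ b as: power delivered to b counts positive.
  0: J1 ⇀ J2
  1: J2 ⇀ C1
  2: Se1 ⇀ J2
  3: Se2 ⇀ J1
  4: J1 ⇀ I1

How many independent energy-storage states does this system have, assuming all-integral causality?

2  (C1, I1 all integral)

b2 stroke at J2  (Se1 fixes effort; stroke away)
b3 stroke at J1  (Se2: effort source, stroke at far end)
b1 stroke at J2  (C1 integral (e out))
b0 stroke at J1  (J2 needs exactly one f-in)
b4 stroke at I1  (only one flow-in slot at J1)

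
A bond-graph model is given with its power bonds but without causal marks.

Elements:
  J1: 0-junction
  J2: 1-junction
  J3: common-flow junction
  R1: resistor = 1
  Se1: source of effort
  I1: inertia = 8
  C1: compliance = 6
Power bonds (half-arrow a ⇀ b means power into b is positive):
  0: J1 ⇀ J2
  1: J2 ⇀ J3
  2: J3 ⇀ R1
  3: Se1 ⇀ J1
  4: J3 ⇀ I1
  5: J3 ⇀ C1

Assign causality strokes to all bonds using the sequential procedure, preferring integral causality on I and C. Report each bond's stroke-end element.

#3 stroke at J1  (Se1 (Se) sets effort on bond)
#0 stroke at J2  (J1: bond 3 brought effort, rest push out)
#1 stroke at J3  (J2: last free bond brings flow in)
#4 stroke at I1  (I1 outputs flow p/I1)
#2 stroke at J3  (J3 flow already set via bond 4)
#5 stroke at J3  (J3 flow already set via bond 4)

β0 |J2
β1 |J3
β2 |J3
β3 |J1
β4 |I1
β5 |J3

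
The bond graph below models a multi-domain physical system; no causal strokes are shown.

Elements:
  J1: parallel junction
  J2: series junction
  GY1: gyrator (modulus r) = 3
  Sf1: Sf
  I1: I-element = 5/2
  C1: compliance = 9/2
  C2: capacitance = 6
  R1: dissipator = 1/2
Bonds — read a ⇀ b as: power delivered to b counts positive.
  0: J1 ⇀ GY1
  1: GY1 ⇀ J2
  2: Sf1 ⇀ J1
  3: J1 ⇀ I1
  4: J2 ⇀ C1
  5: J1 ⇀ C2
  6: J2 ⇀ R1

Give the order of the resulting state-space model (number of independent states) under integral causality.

3  (C1, C2, I1 all integral)

b2 |Sf1  (Sf1 fixes flow; stroke at Sf1)
b3 |I1  (I1 outputs flow p/I1)
b4 |J2  (prefer integral on C1)
b5 |J1  (C2 outputs effort q/C2)
b0 |GY1  (J1: bond 5 brought effort, rest push out)
b1 |GY1  (through GY1, causality inverts; strokes same side of GY1)
b6 |J2  (J2 flow already set via bond 1)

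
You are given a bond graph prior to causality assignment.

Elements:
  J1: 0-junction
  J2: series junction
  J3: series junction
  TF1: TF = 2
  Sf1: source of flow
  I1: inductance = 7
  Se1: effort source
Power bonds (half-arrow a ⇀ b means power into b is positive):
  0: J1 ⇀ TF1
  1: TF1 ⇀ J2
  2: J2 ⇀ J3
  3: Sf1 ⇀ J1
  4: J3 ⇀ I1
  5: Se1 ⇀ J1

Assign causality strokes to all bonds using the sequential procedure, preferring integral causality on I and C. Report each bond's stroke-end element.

b0 |TF1
b1 |J2
b2 |J3
b3 |Sf1
b4 |I1
b5 |J1

β3 stroke→Sf1  (Sf1: flow source, stroke at near end)
β5 stroke→J1  (source Se1 imposes e)
β0 stroke→TF1  (J1 effort already set via bond 5)
β1 stroke→J2  (TF1 one-in-one-out from 0)
β2 stroke→J3  (J2 needs exactly one f-in)
β4 stroke→I1  (closing 1-jn rule on J3)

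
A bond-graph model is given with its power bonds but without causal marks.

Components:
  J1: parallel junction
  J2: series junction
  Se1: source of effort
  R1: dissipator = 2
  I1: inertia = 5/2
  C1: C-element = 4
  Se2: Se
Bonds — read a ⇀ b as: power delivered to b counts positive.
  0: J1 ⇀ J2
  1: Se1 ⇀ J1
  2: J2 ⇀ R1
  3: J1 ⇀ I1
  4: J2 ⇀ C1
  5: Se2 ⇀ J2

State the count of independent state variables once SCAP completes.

β1 stroke→J1  (Se1 fixes effort; stroke away)
β5 stroke→J2  (Se2 (Se) sets effort on bond)
β0 stroke→J2  (common-e at J1 fixed by 1)
β3 stroke→I1  (J1 effort already set via bond 1)
β4 stroke→J2  (C1: C, integral causality)
β2 stroke→R1  (only one flow-in slot at J2)

2  (C1, I1 all integral)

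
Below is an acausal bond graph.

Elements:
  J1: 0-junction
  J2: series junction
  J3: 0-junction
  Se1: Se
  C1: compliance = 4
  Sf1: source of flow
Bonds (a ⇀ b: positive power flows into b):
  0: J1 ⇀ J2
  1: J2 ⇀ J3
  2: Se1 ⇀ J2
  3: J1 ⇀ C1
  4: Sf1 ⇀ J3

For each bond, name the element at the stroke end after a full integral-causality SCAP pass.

β2 →J2  (Se1 (Se) sets effort on bond)
β4 →Sf1  (Sf1: flow source, stroke at near end)
β1 →J3  (closing 0-jn rule on J3)
β0 →J2  (J2: bond 1 brought flow, rest push out)
β3 →J1  (J1 needs exactly one e-in)

b0 stroke at J2
b1 stroke at J3
b2 stroke at J2
b3 stroke at J1
b4 stroke at Sf1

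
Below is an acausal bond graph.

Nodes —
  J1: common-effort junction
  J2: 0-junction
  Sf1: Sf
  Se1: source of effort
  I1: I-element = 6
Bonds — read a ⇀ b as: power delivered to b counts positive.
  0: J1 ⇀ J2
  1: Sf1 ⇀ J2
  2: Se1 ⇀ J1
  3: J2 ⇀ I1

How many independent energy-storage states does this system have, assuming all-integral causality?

b1 |Sf1  (Sf1: flow source, stroke at near end)
b2 |J1  (Se1 (Se) sets effort on bond)
b0 |J2  (J1: bond 2 brought effort, rest push out)
b3 |I1  (0-jn J2 has e-setter on 0)

1  (I1 all integral)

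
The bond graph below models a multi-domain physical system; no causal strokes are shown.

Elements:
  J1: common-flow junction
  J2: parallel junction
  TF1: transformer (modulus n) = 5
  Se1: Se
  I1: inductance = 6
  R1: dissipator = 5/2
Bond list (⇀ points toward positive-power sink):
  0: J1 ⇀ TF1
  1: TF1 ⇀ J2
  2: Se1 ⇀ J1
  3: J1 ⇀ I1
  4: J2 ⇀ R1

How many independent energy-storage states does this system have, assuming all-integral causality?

β2 stroke→J1  (source Se1 imposes e)
β3 stroke→I1  (I1 outputs flow p/I1)
β0 stroke→J1  (common-f at J1 fixed by 3)
β1 stroke→TF1  (TF TF1: opposite of bond 0)
β4 stroke→J2  (J2: last free bond brings effort in)

1  (I1 all integral)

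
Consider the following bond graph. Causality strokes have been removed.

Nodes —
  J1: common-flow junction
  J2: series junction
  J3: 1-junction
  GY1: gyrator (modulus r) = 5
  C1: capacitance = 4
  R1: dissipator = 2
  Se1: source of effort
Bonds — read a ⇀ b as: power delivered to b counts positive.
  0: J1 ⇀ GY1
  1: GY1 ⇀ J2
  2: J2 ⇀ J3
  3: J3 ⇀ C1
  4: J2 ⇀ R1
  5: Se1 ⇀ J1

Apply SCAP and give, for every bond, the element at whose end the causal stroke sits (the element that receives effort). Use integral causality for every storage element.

b5 |J1  (Se1: effort source, stroke at far end)
b0 |GY1  (J1 needs exactly one f-in)
b1 |GY1  (GY1: gyrator matches bond 0)
b2 |J2  (J2 flow already set via bond 1)
b4 |J2  (1-jn J2 has f-setter on 1)
b3 |J3  (J3: bond 2 brought flow, rest push out)

#0 stroke at GY1
#1 stroke at GY1
#2 stroke at J2
#3 stroke at J3
#4 stroke at J2
#5 stroke at J1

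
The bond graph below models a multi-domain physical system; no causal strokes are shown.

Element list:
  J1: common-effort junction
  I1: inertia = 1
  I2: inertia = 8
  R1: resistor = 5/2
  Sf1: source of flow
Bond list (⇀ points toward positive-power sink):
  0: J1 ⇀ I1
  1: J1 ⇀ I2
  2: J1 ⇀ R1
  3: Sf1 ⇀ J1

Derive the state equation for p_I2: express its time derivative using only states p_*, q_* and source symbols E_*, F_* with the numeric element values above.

bond 3 stroke at Sf1  (source Sf1 imposes f)
bond 0 stroke at I1  (prefer integral on I1)
bond 1 stroke at I2  (I2 outputs flow p/I2)
bond 2 stroke at J1  (closing 0-jn rule on J1)

dp_I2/dt = 5*F_Sf1/2 - 5*p_I1/2 - 5*p_I2/16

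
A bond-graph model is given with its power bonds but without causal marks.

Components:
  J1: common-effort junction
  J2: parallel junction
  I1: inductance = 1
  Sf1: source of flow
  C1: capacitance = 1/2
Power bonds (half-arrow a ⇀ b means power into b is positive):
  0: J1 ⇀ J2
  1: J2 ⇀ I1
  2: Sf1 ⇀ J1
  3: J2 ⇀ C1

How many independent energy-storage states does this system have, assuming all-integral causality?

bond 2 stroke→Sf1  (Sf1 (Sf) sets flow on bond)
bond 0 stroke→J1  (only one effort-in slot at J1)
bond 1 stroke→I1  (I1: I, integral causality)
bond 3 stroke→J2  (J2: last free bond brings effort in)

2  (C1, I1 all integral)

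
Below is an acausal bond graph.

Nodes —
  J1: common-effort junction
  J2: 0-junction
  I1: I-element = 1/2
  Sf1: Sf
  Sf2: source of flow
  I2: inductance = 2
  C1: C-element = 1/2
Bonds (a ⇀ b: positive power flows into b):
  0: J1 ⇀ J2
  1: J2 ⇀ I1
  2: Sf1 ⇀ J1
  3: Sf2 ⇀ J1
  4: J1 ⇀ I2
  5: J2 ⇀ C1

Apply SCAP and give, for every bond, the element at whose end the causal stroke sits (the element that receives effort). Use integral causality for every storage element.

b2 →Sf1  (Sf1 fixes flow; stroke at Sf1)
b3 →Sf2  (source Sf2 imposes f)
b1 →I1  (I1 integral (f out))
b4 →I2  (I2 outputs flow p/I2)
b0 →J1  (J1 needs exactly one e-in)
b5 →J2  (closing 0-jn rule on J2)

#0 stroke→J1
#1 stroke→I1
#2 stroke→Sf1
#3 stroke→Sf2
#4 stroke→I2
#5 stroke→J2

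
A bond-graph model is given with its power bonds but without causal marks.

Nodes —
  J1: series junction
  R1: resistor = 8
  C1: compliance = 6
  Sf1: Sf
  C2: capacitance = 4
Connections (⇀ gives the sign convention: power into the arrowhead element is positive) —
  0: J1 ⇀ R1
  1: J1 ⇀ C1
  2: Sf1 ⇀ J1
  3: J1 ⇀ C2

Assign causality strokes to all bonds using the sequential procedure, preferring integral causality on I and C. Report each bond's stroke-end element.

#0 |J1
#1 |J1
#2 |Sf1
#3 |J1

bond 2 stroke at Sf1  (Sf1 (Sf) sets flow on bond)
bond 0 stroke at J1  (J1 flow already set via bond 2)
bond 1 stroke at J1  (J1 flow already set via bond 2)
bond 3 stroke at J1  (J1: bond 2 brought flow, rest push out)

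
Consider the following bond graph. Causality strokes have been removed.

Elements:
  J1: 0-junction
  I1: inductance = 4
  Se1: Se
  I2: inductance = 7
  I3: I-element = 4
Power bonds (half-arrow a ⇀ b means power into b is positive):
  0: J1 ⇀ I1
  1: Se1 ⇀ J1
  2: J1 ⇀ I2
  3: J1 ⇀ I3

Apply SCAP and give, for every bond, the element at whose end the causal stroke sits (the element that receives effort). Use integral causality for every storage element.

b1 |J1  (Se1 (Se) sets effort on bond)
b0 |I1  (J1: bond 1 brought effort, rest push out)
b2 |I2  (0-jn J1 has e-setter on 1)
b3 |I3  (common-e at J1 fixed by 1)

β0 |I1
β1 |J1
β2 |I2
β3 |I3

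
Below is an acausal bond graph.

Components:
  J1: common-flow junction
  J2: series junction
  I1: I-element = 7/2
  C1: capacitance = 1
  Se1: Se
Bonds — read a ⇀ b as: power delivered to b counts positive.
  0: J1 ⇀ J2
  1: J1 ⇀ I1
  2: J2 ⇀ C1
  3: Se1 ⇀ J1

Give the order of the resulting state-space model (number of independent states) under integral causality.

b3 →J1  (source Se1 imposes e)
b1 →I1  (I1 outputs flow p/I1)
b0 →J1  (J1 flow already set via bond 1)
b2 →J2  (1-jn J2 has f-setter on 0)

2  (C1, I1 all integral)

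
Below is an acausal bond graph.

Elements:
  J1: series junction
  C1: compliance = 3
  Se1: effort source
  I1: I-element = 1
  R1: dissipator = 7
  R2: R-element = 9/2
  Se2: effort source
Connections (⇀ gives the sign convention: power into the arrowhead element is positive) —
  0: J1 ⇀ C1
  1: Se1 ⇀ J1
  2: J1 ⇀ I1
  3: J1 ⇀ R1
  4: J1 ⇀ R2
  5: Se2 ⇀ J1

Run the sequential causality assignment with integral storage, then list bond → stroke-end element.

β0 →J1
β1 →J1
β2 →I1
β3 →J1
β4 →J1
β5 →J1

#1 →J1  (Se1 (Se) sets effort on bond)
#5 →J1  (Se2 (Se) sets effort on bond)
#0 →J1  (C1 outputs effort q/C1)
#2 →I1  (I1: I, integral causality)
#3 →J1  (J1: bond 2 brought flow, rest push out)
#4 →J1  (1-jn J1 has f-setter on 2)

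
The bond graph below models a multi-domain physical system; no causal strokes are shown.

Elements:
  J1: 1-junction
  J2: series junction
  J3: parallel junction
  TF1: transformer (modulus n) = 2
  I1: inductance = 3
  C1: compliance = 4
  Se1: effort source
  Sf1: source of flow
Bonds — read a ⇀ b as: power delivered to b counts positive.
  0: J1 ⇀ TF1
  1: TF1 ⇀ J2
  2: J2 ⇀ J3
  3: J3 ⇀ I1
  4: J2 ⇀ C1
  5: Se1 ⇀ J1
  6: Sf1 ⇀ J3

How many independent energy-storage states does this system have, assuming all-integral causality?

#5 |J1  (Se1: effort source, stroke at far end)
#6 |Sf1  (Sf1 fixes flow; stroke at Sf1)
#0 |TF1  (only one flow-in slot at J1)
#1 |J2  (TF1: transformer flips bond 0)
#3 |I1  (I1: I, integral causality)
#2 |J3  (J3 needs exactly one e-in)
#4 |J2  (1-jn J2 has f-setter on 2)

2  (C1, I1 all integral)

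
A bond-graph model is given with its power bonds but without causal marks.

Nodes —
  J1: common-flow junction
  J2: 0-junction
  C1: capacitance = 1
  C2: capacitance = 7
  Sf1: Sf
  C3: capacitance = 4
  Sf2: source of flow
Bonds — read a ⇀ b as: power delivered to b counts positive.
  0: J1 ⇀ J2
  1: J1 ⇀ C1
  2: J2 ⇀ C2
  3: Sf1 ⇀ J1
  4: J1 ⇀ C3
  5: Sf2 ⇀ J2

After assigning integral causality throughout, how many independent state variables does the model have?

b3 stroke→Sf1  (Sf1 fixes flow; stroke at Sf1)
b5 stroke→Sf2  (source Sf2 imposes f)
b0 stroke→J1  (1-jn J1 has f-setter on 3)
b1 stroke→J1  (1-jn J1 has f-setter on 3)
b4 stroke→J1  (J1: bond 3 brought flow, rest push out)
b2 stroke→J2  (only one effort-in slot at J2)

3  (C1, C2, C3 all integral)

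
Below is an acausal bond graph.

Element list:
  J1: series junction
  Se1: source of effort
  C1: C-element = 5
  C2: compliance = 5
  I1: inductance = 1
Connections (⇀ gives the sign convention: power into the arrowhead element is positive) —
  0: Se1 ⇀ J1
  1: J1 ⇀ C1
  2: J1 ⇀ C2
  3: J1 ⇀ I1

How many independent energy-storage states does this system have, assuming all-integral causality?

b0 stroke at J1  (Se1 (Se) sets effort on bond)
b1 stroke at J1  (prefer integral on C1)
b2 stroke at J1  (prefer integral on C2)
b3 stroke at I1  (only one flow-in slot at J1)

3  (C1, C2, I1 all integral)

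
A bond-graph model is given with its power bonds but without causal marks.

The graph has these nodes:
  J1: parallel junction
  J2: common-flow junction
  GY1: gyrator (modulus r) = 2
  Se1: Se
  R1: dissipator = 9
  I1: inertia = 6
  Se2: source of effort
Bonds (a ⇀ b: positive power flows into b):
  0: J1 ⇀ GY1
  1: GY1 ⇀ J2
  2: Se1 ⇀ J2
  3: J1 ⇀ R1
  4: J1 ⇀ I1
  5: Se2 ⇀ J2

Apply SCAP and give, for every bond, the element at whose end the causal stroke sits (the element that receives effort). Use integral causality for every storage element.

#2 stroke→J2  (source Se1 imposes e)
#5 stroke→J2  (source Se2 imposes e)
#1 stroke→GY1  (only one flow-in slot at J2)
#0 stroke→GY1  (through GY1, causality inverts; strokes same side of GY1)
#4 stroke→I1  (I1 outputs flow p/I1)
#3 stroke→J1  (J1 needs exactly one e-in)

#0 stroke at GY1
#1 stroke at GY1
#2 stroke at J2
#3 stroke at J1
#4 stroke at I1
#5 stroke at J2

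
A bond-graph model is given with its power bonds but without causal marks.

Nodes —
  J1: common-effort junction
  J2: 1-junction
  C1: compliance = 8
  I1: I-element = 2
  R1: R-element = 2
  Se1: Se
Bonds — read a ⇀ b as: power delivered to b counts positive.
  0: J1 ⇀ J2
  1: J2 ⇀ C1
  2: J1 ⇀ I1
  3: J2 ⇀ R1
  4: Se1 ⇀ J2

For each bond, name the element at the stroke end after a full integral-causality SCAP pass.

b4 stroke→J2  (Se1 fixes effort; stroke away)
b1 stroke→J2  (C1 outputs effort q/C1)
b2 stroke→I1  (prefer integral on I1)
b0 stroke→J1  (J1: last free bond brings effort in)
b3 stroke→J2  (1-jn J2 has f-setter on 0)

β0 |J1
β1 |J2
β2 |I1
β3 |J2
β4 |J2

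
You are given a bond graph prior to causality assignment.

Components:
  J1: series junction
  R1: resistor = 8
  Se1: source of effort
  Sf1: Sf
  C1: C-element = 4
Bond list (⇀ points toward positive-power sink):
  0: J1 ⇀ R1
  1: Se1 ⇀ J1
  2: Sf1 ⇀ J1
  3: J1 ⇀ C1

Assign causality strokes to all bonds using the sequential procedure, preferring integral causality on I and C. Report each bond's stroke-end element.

#0 →J1
#1 →J1
#2 →Sf1
#3 →J1

b1 |J1  (source Se1 imposes e)
b2 |Sf1  (source Sf1 imposes f)
b0 |J1  (common-f at J1 fixed by 2)
b3 |J1  (1-jn J1 has f-setter on 2)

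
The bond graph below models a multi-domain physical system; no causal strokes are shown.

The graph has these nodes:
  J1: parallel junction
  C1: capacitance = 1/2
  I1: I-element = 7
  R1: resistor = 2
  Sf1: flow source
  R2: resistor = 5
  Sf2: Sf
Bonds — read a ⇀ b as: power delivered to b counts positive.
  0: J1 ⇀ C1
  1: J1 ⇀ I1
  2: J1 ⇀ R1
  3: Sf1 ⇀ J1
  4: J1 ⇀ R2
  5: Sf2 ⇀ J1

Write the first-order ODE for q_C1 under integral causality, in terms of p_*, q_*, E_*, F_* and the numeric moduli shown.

b3 stroke→Sf1  (Sf1 fixes flow; stroke at Sf1)
b5 stroke→Sf2  (Sf2 (Sf) sets flow on bond)
b0 stroke→J1  (prefer integral on C1)
b1 stroke→I1  (J1 effort already set via bond 0)
b2 stroke→R1  (J1 effort already set via bond 0)
b4 stroke→R2  (0-jn J1 has e-setter on 0)

dq_C1/dt = F_Sf1 + F_Sf2 - p_I1/7 - 7*q_C1/5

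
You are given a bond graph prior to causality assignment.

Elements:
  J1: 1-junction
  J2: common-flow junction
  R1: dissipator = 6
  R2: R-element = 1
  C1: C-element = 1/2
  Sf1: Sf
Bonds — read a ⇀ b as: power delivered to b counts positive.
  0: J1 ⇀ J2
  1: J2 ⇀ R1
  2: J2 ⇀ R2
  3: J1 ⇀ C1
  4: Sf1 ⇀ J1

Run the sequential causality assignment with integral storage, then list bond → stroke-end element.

bond 0 →J1
bond 1 →J2
bond 2 →J2
bond 3 →J1
bond 4 →Sf1

β4 →Sf1  (Sf1: flow source, stroke at near end)
β0 →J1  (common-f at J1 fixed by 4)
β3 →J1  (common-f at J1 fixed by 4)
β1 →J2  (J2 flow already set via bond 0)
β2 →J2  (J2 flow already set via bond 0)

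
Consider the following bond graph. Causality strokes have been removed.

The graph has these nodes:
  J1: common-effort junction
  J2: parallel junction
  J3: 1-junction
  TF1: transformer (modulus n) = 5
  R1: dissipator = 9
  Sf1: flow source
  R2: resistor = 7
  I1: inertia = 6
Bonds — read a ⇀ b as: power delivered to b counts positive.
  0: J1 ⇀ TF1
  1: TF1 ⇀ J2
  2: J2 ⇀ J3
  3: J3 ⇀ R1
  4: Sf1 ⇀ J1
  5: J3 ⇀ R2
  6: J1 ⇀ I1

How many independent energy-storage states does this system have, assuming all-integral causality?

#4 →Sf1  (Sf1: flow source, stroke at near end)
#6 →I1  (I1: I, integral causality)
#0 →J1  (J1 needs exactly one e-in)
#1 →TF1  (through TF1, causality passes straight; one stroke at TF1)
#2 →J2  (J2: last free bond brings effort in)
#3 →J3  (J3: bond 2 brought flow, rest push out)
#5 →J3  (common-f at J3 fixed by 2)

1  (I1 all integral)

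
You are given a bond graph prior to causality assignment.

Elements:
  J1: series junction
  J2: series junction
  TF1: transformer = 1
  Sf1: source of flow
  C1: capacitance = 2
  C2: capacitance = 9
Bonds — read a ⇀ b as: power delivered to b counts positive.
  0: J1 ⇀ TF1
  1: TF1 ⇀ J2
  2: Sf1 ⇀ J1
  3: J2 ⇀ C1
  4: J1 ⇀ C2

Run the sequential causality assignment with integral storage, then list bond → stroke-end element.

b0 stroke at J1
b1 stroke at TF1
b2 stroke at Sf1
b3 stroke at J2
b4 stroke at J1

b2 →Sf1  (Sf1 fixes flow; stroke at Sf1)
b0 →J1  (J1: bond 2 brought flow, rest push out)
b4 →J1  (1-jn J1 has f-setter on 2)
b1 →TF1  (TF1 one-in-one-out from 0)
b3 →J2  (J2: bond 1 brought flow, rest push out)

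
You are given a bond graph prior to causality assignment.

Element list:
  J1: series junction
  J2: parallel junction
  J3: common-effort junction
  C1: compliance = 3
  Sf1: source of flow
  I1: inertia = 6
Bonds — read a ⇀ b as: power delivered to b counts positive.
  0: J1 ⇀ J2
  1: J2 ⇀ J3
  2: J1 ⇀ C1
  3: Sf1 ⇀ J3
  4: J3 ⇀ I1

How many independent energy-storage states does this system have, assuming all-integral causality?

2  (C1, I1 all integral)

bond 3 |Sf1  (Sf1: flow source, stroke at near end)
bond 2 |J1  (C1 outputs effort q/C1)
bond 0 |J2  (closing 1-jn rule on J1)
bond 1 |J3  (J2 effort already set via bond 0)
bond 4 |I1  (J3 effort already set via bond 1)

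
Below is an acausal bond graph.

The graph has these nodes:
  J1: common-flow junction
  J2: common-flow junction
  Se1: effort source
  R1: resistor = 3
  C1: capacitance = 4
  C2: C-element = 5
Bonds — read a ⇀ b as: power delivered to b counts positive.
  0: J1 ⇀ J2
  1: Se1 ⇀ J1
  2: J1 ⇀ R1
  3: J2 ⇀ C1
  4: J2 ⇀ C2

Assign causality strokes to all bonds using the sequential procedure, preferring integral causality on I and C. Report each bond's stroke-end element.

bond 1 stroke→J1  (Se1 fixes effort; stroke away)
bond 3 stroke→J2  (C1: C, integral causality)
bond 4 stroke→J2  (C2 integral (e out))
bond 0 stroke→J1  (J2: last free bond brings flow in)
bond 2 stroke→R1  (J1: last free bond brings flow in)

b0 stroke→J1
b1 stroke→J1
b2 stroke→R1
b3 stroke→J2
b4 stroke→J2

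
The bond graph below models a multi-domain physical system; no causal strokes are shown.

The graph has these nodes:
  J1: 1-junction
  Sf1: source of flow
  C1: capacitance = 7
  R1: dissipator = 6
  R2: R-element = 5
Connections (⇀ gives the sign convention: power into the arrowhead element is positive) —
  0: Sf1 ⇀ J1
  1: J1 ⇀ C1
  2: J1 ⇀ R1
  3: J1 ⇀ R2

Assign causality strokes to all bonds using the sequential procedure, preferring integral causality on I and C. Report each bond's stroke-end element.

b0 →Sf1
b1 →J1
b2 →J1
b3 →J1

bond 0 stroke at Sf1  (Sf1 (Sf) sets flow on bond)
bond 1 stroke at J1  (common-f at J1 fixed by 0)
bond 2 stroke at J1  (J1: bond 0 brought flow, rest push out)
bond 3 stroke at J1  (common-f at J1 fixed by 0)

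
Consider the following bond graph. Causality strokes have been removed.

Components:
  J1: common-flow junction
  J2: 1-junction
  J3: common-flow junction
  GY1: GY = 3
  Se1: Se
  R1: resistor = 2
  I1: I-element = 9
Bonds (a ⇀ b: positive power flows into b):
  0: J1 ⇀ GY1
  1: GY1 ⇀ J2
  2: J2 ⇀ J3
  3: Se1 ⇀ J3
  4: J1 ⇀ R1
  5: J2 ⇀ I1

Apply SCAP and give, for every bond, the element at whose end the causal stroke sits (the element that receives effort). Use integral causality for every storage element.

β3 stroke at J3  (Se1 fixes effort; stroke away)
β2 stroke at J2  (J3 needs exactly one f-in)
β5 stroke at I1  (I1 outputs flow p/I1)
β1 stroke at J2  (J2 flow already set via bond 5)
β0 stroke at J1  (GY GY1: same side as bond 1)
β4 stroke at R1  (only one flow-in slot at J1)

bond 0 stroke at J1
bond 1 stroke at J2
bond 2 stroke at J2
bond 3 stroke at J3
bond 4 stroke at R1
bond 5 stroke at I1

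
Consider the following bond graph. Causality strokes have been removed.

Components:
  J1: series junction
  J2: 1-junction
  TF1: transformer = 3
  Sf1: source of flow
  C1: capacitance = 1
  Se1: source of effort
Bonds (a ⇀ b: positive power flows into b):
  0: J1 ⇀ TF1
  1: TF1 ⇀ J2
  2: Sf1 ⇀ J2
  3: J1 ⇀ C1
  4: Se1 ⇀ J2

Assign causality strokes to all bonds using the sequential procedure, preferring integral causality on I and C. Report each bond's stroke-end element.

β2 |Sf1  (source Sf1 imposes f)
β4 |J2  (Se1: effort source, stroke at far end)
β1 |J2  (1-jn J2 has f-setter on 2)
β0 |TF1  (TF TF1: opposite of bond 1)
β3 |J1  (J1 flow already set via bond 0)

#0 |TF1
#1 |J2
#2 |Sf1
#3 |J1
#4 |J2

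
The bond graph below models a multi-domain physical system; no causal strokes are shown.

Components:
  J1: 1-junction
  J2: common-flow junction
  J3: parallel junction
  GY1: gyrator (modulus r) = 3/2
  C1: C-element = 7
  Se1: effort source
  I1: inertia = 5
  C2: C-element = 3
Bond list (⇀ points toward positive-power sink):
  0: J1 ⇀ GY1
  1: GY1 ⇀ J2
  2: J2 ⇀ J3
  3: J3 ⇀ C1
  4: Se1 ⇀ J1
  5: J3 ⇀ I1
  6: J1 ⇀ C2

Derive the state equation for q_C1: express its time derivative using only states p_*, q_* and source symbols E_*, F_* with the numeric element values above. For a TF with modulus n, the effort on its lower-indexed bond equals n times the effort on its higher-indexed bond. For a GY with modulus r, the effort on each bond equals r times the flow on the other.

dq_C1/dt = 2*E_Se1/3 - p_I1/5 - 2*q_C2/9

β4 stroke→J1  (source Se1 imposes e)
β3 stroke→J3  (C1: C, integral causality)
β2 stroke→J2  (J3: bond 3 brought effort, rest push out)
β5 stroke→I1  (J3: bond 3 brought effort, rest push out)
β1 stroke→GY1  (J2 needs exactly one f-in)
β0 stroke→GY1  (through GY1, causality inverts; strokes same side of GY1)
β6 stroke→J1  (1-jn J1 has f-setter on 0)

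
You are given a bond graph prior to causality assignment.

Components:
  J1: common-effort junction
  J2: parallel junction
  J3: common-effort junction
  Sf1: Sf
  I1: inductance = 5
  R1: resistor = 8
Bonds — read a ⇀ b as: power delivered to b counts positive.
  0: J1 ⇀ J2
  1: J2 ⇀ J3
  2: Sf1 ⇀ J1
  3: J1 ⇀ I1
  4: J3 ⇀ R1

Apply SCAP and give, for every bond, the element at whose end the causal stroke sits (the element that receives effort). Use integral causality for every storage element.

#0 |J1
#1 |J2
#2 |Sf1
#3 |I1
#4 |J3

b2 stroke at Sf1  (Sf1 (Sf) sets flow on bond)
b3 stroke at I1  (prefer integral on I1)
b0 stroke at J1  (J1 needs exactly one e-in)
b1 stroke at J2  (closing 0-jn rule on J2)
b4 stroke at J3  (J3: last free bond brings effort in)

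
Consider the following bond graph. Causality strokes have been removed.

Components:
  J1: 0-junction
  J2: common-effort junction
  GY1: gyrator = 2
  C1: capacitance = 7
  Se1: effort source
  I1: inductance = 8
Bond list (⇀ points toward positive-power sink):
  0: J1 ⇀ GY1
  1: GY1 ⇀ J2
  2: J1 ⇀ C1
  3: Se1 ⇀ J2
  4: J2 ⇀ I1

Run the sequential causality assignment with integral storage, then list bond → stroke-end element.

bond 0 stroke at GY1
bond 1 stroke at GY1
bond 2 stroke at J1
bond 3 stroke at J2
bond 4 stroke at I1

β3 stroke at J2  (Se1: effort source, stroke at far end)
β1 stroke at GY1  (J2 effort already set via bond 3)
β4 stroke at I1  (common-e at J2 fixed by 3)
β0 stroke at GY1  (GY1: gyrator matches bond 1)
β2 stroke at J1  (J1: last free bond brings effort in)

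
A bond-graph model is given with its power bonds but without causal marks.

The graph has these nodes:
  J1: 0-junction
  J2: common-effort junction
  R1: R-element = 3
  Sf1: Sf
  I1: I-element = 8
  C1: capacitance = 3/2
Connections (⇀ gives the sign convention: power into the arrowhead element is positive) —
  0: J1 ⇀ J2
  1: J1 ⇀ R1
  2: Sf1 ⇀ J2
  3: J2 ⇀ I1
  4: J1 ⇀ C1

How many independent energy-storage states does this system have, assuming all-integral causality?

#2 stroke at Sf1  (Sf1 (Sf) sets flow on bond)
#3 stroke at I1  (I1 outputs flow p/I1)
#0 stroke at J2  (J2 needs exactly one e-in)
#4 stroke at J1  (C1 integral (e out))
#1 stroke at R1  (0-jn J1 has e-setter on 4)

2  (C1, I1 all integral)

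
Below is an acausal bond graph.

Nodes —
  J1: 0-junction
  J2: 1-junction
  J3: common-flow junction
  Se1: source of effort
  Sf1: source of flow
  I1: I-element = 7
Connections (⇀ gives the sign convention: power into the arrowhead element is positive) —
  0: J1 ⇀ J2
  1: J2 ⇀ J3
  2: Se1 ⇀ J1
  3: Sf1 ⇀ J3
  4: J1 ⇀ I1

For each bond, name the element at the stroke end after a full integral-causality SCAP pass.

#0 →J2
#1 →J3
#2 →J1
#3 →Sf1
#4 →I1

β2 stroke at J1  (Se1 fixes effort; stroke away)
β3 stroke at Sf1  (Sf1 (Sf) sets flow on bond)
β0 stroke at J2  (J1 effort already set via bond 2)
β4 stroke at I1  (J1 effort already set via bond 2)
β1 stroke at J3  (closing 1-jn rule on J2)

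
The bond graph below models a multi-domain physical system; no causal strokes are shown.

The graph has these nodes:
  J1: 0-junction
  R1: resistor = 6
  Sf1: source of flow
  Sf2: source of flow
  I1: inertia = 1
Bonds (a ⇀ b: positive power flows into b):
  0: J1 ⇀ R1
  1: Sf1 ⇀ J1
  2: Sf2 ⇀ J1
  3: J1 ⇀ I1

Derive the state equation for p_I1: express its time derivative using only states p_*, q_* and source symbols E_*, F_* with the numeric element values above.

dp_I1/dt = 6*F_Sf1 + 6*F_Sf2 - 6*p_I1

β1 stroke→Sf1  (Sf1 (Sf) sets flow on bond)
β2 stroke→Sf2  (Sf2: flow source, stroke at near end)
β3 stroke→I1  (I1: I, integral causality)
β0 stroke→J1  (closing 0-jn rule on J1)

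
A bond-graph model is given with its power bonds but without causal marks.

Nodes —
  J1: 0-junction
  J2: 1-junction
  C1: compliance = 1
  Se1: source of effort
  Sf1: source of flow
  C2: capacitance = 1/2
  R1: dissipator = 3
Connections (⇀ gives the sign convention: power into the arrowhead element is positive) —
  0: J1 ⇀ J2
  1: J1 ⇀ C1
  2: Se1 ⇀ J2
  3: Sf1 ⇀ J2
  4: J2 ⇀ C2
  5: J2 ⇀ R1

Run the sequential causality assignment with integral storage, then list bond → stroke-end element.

β2 stroke at J2  (Se1 fixes effort; stroke away)
β3 stroke at Sf1  (source Sf1 imposes f)
β0 stroke at J2  (J2: bond 3 brought flow, rest push out)
β4 stroke at J2  (J2 flow already set via bond 3)
β5 stroke at J2  (J2: bond 3 brought flow, rest push out)
β1 stroke at J1  (closing 0-jn rule on J1)

β0 stroke→J2
β1 stroke→J1
β2 stroke→J2
β3 stroke→Sf1
β4 stroke→J2
β5 stroke→J2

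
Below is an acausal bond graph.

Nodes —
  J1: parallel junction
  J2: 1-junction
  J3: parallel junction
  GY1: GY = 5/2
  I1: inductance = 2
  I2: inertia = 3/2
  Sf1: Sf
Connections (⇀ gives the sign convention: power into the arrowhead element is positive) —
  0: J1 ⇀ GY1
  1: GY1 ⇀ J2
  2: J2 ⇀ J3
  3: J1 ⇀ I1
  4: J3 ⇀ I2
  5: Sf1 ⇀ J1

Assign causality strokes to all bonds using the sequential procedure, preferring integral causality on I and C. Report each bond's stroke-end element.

b5 →Sf1  (Sf1 fixes flow; stroke at Sf1)
b3 →I1  (I1 integral (f out))
b0 →J1  (closing 0-jn rule on J1)
b1 →J2  (GY1: gyrator matches bond 0)
b2 →J3  (J2 needs exactly one f-in)
b4 →I2  (J3: bond 2 brought effort, rest push out)

#0 stroke→J1
#1 stroke→J2
#2 stroke→J3
#3 stroke→I1
#4 stroke→I2
#5 stroke→Sf1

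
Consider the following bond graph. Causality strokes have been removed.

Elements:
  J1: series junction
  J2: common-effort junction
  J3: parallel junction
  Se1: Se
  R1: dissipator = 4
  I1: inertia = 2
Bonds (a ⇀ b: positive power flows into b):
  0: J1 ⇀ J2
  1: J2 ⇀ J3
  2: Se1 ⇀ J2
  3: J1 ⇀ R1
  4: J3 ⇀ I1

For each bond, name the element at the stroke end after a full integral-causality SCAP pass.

b0 |J1
b1 |J3
b2 |J2
b3 |R1
b4 |I1

β2 |J2  (source Se1 imposes e)
β0 |J1  (common-e at J2 fixed by 2)
β1 |J3  (J2 effort already set via bond 2)
β4 |I1  (common-e at J3 fixed by 1)
β3 |R1  (J1 needs exactly one f-in)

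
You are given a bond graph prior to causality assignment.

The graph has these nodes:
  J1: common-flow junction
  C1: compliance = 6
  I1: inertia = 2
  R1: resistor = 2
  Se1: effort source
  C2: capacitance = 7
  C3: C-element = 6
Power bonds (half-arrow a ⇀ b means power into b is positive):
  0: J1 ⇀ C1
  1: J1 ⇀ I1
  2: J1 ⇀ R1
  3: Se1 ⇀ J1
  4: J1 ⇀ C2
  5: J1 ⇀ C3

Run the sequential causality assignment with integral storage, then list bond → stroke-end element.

b0 stroke→J1
b1 stroke→I1
b2 stroke→J1
b3 stroke→J1
b4 stroke→J1
b5 stroke→J1

b3 stroke→J1  (source Se1 imposes e)
b0 stroke→J1  (prefer integral on C1)
b1 stroke→I1  (I1 outputs flow p/I1)
b2 stroke→J1  (common-f at J1 fixed by 1)
b4 stroke→J1  (J1: bond 1 brought flow, rest push out)
b5 stroke→J1  (common-f at J1 fixed by 1)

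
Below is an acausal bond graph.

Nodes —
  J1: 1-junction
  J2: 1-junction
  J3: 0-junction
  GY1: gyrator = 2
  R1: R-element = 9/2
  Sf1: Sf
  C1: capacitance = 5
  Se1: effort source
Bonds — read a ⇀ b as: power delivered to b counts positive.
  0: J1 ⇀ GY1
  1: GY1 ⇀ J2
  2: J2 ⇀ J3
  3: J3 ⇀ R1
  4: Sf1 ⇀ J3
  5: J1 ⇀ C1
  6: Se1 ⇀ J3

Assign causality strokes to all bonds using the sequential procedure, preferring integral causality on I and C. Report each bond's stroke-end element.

b4 →Sf1  (Sf1 (Sf) sets flow on bond)
b6 →J3  (Se1 fixes effort; stroke away)
b2 →J2  (common-e at J3 fixed by 6)
b3 →R1  (J3 effort already set via bond 6)
b1 →GY1  (only one flow-in slot at J2)
b0 →GY1  (through GY1, causality inverts; strokes same side of GY1)
b5 →J1  (common-f at J1 fixed by 0)

b0 |GY1
b1 |GY1
b2 |J2
b3 |R1
b4 |Sf1
b5 |J1
b6 |J3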